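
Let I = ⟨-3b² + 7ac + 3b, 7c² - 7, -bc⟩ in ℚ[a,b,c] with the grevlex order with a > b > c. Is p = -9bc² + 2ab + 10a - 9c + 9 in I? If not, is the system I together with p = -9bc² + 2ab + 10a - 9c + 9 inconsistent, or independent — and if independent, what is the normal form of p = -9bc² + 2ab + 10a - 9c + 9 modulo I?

-9bc² + 2ab + 10a - 9c + 9 is independent of I; its normal form modulo I is -9c + 9.

First compute the reduced Gröbner basis of I by Buchberger's algorithm.
f_1 = -3b² + 7ac + 3b, LT = b².
f_2 = 7c² - 7, LT = c².
f_3 = -bc, LT = bc.

S(f_1,f_3): lcm = b²c. S = -7/3ac² - bc.
  leading term ac²: subtract (-⅓a)·f_2 from -7/3ac² - bc → -bc - 7/3a
  leading term bc: subtract (1)·f_3 from -bc - 7/3a → -7/3a
  leading term a: no divisor's leading term divides it; move -7/3a to the remainder.
  remainder -7/3a ≠ 0; add h_4 = -7/3a to the basis.

S(f_2,f_3): lcm = bc². S = -b.
  leading term b: no divisor's leading term divides it; move -b to the remainder.
  remainder -b ≠ 0; add h_5 = -b to the basis.

The other S-polynomials (S(f_1,f_2), S(f_1,h_4), S(f_2,h_4), S(f_3,h_4), S(f_1,h_5), S(f_2,h_5), S(f_3,h_5), S(h_4,h_5)) all reduce to 0 modulo the current basis, so we have a Gröbner basis.
Inter-reduce: drop elements whose leading term is divisible by another's, tail-reduce, and make monic.
Reduced Gröbner basis: {c² - 1, a, b}.
Label its elements g_1 = c² - 1, g_2 = a, g_3 = b.

Reduce p = -9bc² + 2ab + 10a - 9c + 9 modulo G:
  leading term bc²: subtract (-9b)·g_1 from -9bc² + 2ab + 10a - 9c + 9 → 2ab + 10a - 9b - 9c + 9
  leading term ab: subtract (2b)·g_2 from 2ab + 10a - 9b - 9c + 9 → 10a - 9b - 9c + 9
  leading term a: subtract (10)·g_2 from 10a - 9b - 9c + 9 → -9b - 9c + 9
  leading term b: subtract (-9)·g_3 from -9b - 9c + 9 → -9c + 9
  leading term c: no divisor's leading term divides it; move -9c to the remainder.
  leading term 1: no divisor's leading term divides it; move 9 to the remainder.
  normal form = -9c + 9.
The normal form is nonzero, so p ∉ I. Since p minus its normal form lies in I, I + (p) = I + (r) where r = -9c + 9; decide whether this ideal is the whole ring.
Run Buchberger on G together with r (pairs among the g_i already reduce to 0 since G is a Gröbner basis):
g_1 = c² - 1, LT = c².
g_2 = a, LT = a.
g_3 = b, LT = b.
r = -9c + 9, LT = c.

The S-polynomials (S(g_1,g_2), S(g_1,g_3), S(g_1,r), S(g_2,g_3), S(g_2,r), S(g_3,r)) all reduce to 0 modulo the current basis, so we have a Gröbner basis.
Inter-reduce: drop elements whose leading term is divisible by another's, tail-reduce, and make monic.
Reduced Gröbner basis: {a, b, c - 1}.
The reduced Gröbner basis of I + (p) is {a, b, c - 1} ≠ {1}, a proper ideal, so the enlarged system stays consistent: p is independent of I, with normal form -9c + 9.

Ideal membership is decidable via reduction modulo a Gröbner basis.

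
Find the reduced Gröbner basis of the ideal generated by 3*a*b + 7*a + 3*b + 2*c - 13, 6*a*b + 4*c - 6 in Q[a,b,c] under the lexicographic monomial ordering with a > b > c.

f_1 = 3*a*b + 7*a + 3*b + 2*c - 13, LT = a*b.
f_2 = 6*a*b + 4*c - 6, LT = a*b.

S(f_1,f_2): lcm = a*b. S = 7/3*a + b - 10/3.
  leading term a: no divisor's leading term divides it; move 7/3*a to the remainder.
  leading term b: no divisor's leading term divides it; move b to the remainder.
  leading term 1: no divisor's leading term divides it; move -10/3 to the remainder.
  remainder 7/3*a + b - 10/3 ≠ 0; add g_3 = 7/3*a + b - 10/3 to the basis.

S(f_1,g_3): lcm = a*b. S = 7/3*a - 3/7*b**2 + 17/7*b + 2/3*c - 13/3.
  leading term a: subtract (1)·g_3 from 7/3*a - 3/7*b**2 + 17/7*b + 2/3*c - 13/3 → -3/7*b**2 + 10/7*b + 2/3*c - 1
  leading term b**2: no divisor's leading term divides it; move -3/7*b**2 to the remainder.
  leading term b: no divisor's leading term divides it; move 10/7*b to the remainder.
  leading term c: no divisor's leading term divides it; move 2/3*c to the remainder.
  leading term 1: no divisor's leading term divides it; move -1 to the remainder.
  remainder -3/7*b**2 + 10/7*b + 2/3*c - 1 ≠ 0; add g_4 = -3/7*b**2 + 10/7*b + 2/3*c - 1 to the basis.

The other S-polynomials (S(f_2,g_3), S(f_1,g_4), S(f_2,g_4), S(g_3,g_4)) all reduce to 0 modulo the current basis, so we have a Gröbner basis.
Inter-reduce: drop elements whose leading term is divisible by another's, tail-reduce, and make monic.

G = {a + 3/7*b - 10/7, b**2 - 10/3*b - 14/9*c + 7/3}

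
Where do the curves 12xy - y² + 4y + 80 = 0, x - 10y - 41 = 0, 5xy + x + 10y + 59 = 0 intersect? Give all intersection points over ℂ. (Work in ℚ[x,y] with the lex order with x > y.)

Compute a lex Gröbner basis by Buchberger's algorithm.
f_1 = 12xy - y² + 4y + 80, LT = xy.
f_2 = x - 10y - 41, LT = x.
f_3 = 5xy + x + 10y + 59, LT = xy.

S(f_1,f_2): lcm = xy. S = 119/12y² + 124/3y + 20/3.
  reduce S modulo (f_1, f_2, f_3):
  remainder 119/12y² + 124/3y + 20/3 ≠ 0; add h_4 = 119/12y² + 124/3y + 20/3 to the basis.

S(f_1,f_3): lcm = xy. S = -⅕x - 1/12y² - 5/3y - 77/15.
  reduce S modulo (f_1, f_2, f_3, h_4):
  remainder -395/119y - 1580/119 ≠ 0; add h_5 = -395/119y - 1580/119 to the basis.

The other S-polynomials (S(f_2,f_3), S(f_1,h_4), S(f_2,h_4), S(f_3,h_4), S(f_1,h_5), S(f_2,h_5), S(f_3,h_5), S(h_4,h_5)) all reduce to 0 modulo the current basis, so we have a Gröbner basis.
Inter-reduce: drop elements whose leading term is divisible by another's, tail-reduce, and make monic.
Reduced Gröbner basis: {x - 1, y + 4}.

Elimination: the polynomial y + 4 lies in the elimination ideal for y, so y ∈ {-4}. For each such y, the remaining basis elements (now univariate) give the rest of the solution.
  y = -4: the earlier basis element becomes x - 1 = 0, giving x = 1 — point (1, -4).
This is the nonlinear analogue of row-reducing a linear system.

{(1, -4)}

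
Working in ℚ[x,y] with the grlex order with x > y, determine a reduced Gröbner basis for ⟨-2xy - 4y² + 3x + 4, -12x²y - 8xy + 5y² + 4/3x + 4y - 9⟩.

G = {x³ + 52/27x² + 61/54y² + 5/24x + 4/9y - 85/54, y³ + ⅜x² + 17/16y² - 29/72x - 13/12y - 47/48, xy + 2y² - 3/2x - 2}

The reduced Gröbner basis is the canonical form of the ideal for this ordering.

f_1 = -2xy - 4y² + 3x + 4, LT = xy.
f_2 = -12x²y - 8xy + 5y² + 4/3x + 4y - 9, LT = x²y.

S(f_1,f_2): lcm = x²y. S = 2xy² - 3/2x² - ⅔xy + 5/12y² - 17/9x + ⅓y - ¾.
  leading term xy²: subtract (-y)·f_1 from 2xy² - 3/2x² - ⅔xy + 5/12y² - 17/9x + ⅓y - ¾ → -4y³ - 3/2x² + 7/3xy + 5/12y² - 17/9x + 13/3y - ¾
  leading term y³: no divisor's leading term divides it; move -4y³ to the remainder.
  leading term x²: no divisor's leading term divides it; move -3/2x² to the remainder.
  leading term xy: subtract (-7/6)·f_1 from 7/3xy + 5/12y² - 17/9x + 13/3y - ¾ → -17/4y² + 29/18x + 13/3y + 47/12
  leading term y²: no divisor's leading term divides it; move -17/4y² to the remainder.
  leading term x: no divisor's leading term divides it; move 29/18x to the remainder.
  leading term y: no divisor's leading term divides it; move 13/3y to the remainder.
  leading term 1: no divisor's leading term divides it; move 47/12 to the remainder.
  remainder -4y³ - 3/2x² - 17/4y² + 29/18x + 13/3y + 47/12 ≠ 0; add g_3 = -4y³ - 3/2x² - 17/4y² + 29/18x + 13/3y + 47/12 to the basis.

S(f_1,g_3): lcm = xy³. S = 2y⁴ - ⅜x³ - 41/16xy² + 29/72x² + 13/12xy - 2y² + 47/48x.
  leading term y⁴: subtract (-½y)·g_3 from 2y⁴ - ⅜x³ - 41/16xy² + 29/72x² + 13/12xy - 2y² + 47/48x → -⅜x³ - ¾x²y - 41/16xy² - 17/8y³ + 29/72x² + 17/9xy + ⅙y² + 47/48x + 47/24y
  leading term x³: no divisor's leading term divides it; move -⅜x³ to the remainder.
  leading term x²y: subtract (⅜x)·f_1 from -¾x²y - 41/16xy² - 17/8y³ + 29/72x² + 17/9xy + ⅙y² + 47/48x + 47/24y → -17/16xy² - 17/8y³ - 13/18x² + 17/9xy + ⅙y² - 25/48x + 47/24y
  leading term xy²: subtract (17/32y)·f_1 from -17/16xy² - 17/8y³ - 13/18x² + 17/9xy + ⅙y² - 25/48x + 47/24y → -13/18x² + 85/288xy + ⅙y² - 25/48x - ⅙y
  leading term x²: no divisor's leading term divides it; move -13/18x² to the remainder.
  leading term xy: subtract (-85/576)·f_1 from 85/288xy + ⅙y² - 25/48x - ⅙y → -61/144y² - 5/64x - ⅙y + 85/144
  leading term y²: no divisor's leading term divides it; move -61/144y² to the remainder.
  leading term x: no divisor's leading term divides it; move -5/64x to the remainder.
  leading term y: no divisor's leading term divides it; move -⅙y to the remainder.
  leading term 1: no divisor's leading term divides it; move 85/144 to the remainder.
  remainder -⅜x³ - 13/18x² - 61/144y² - 5/64x - ⅙y + 85/144 ≠ 0; add g_4 = -⅜x³ - 13/18x² - 61/144y² - 5/64x - ⅙y + 85/144 to the basis.

The other S-polynomials (S(f_2,g_3), S(f_1,g_4), S(f_2,g_4), S(g_3,g_4)) all reduce to 0 modulo the current basis, so we have a Gröbner basis.
Inter-reduce: drop elements whose leading term is divisible by another's, tail-reduce, and make monic.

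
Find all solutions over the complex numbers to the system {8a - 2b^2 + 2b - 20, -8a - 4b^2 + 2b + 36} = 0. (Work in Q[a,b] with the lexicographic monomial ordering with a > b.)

Compute a lex Gröbner basis by Buchberger's algorithm.
f_1 = 8a - 2b^2 + 2b - 20, LT = a.
f_2 = -8a - 4b^2 + 2b + 36, LT = a.

S(f_1,f_2): lcm = a. S = -3/4b^2 + 1/2b + 2.
  leading term b^2: no divisor's leading term divides it; move -3/4b^2 to the remainder.
  leading term b: no divisor's leading term divides it; move 1/2b to the remainder.
  leading term 1: no divisor's leading term divides it; move 2 to the remainder.
  remainder -3/4b^2 + 1/2b + 2 ≠ 0; add h_3 = -3/4b^2 + 1/2b + 2 to the basis.

The other S-polynomials (S(f_1,h_3), S(f_2,h_3)) all reduce to 0 modulo the current basis, so we have a Gröbner basis.
Inter-reduce: drop elements whose leading term is divisible by another's, tail-reduce, and make monic.
Reduced Gröbner basis: {a + 1/12b - 19/6, b^2 - 2/3b - 8/3}.

The lex basis is triangular: the last element involves only b. Solving b^2 - 2/3b - 8/3 = 0 gives b ∈ {-4/3, 2}; substituting each value into the earlier elements determines the remaining variables.
  b = -4/3: the earlier basis element becomes a - 59/18 = 0, giving a = 59/18 — point (59/18, -4/3).
  b = 2: the earlier basis element becomes a - 3 = 0, giving a = 3 — point (3, 2).

{(59/18, -4/3), (3, 2)}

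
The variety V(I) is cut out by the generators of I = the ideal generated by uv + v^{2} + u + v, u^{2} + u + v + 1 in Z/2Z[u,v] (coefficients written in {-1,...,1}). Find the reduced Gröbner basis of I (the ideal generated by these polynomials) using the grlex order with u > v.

Buchberger's algorithm terminates because the ascending chain of leading-term ideals stabilizes.

f_1 = uv + v^{2} + u + v, LT = uv.
f_2 = u^{2} + u + v + 1, LT = u^{2}.

S(f_1,f_2): lcm = u^{2}v. S = uv^{2} + u^{2} + v^{2} + v.
  leading term uv^{2}: subtract (v)·f_1 from uv^{2} + u^{2} + v^{2} + v → v^{3} + u^{2} + uv + v
  leading term v^{3}: no divisor's leading term divides it; move v^{3} to the remainder.
  leading term u^{2}: subtract (1)·f_2 from u^{2} + uv + v → uv + u + 1
  leading term uv: subtract (1)·f_1 from uv + u + 1 → v^{2} + v + 1
  leading term v^{2}: no divisor's leading term divides it; move v^{2} to the remainder.
  leading term v: no divisor's leading term divides it; move v to the remainder.
  leading term 1: no divisor's leading term divides it; move 1 to the remainder.
  remainder v^{3} + v^{2} + v + 1 ≠ 0; add g_3 = v^{3} + v^{2} + v + 1 to the basis.

The other S-polynomials (S(f_1,g_3), S(f_2,g_3)) all reduce to 0 modulo the current basis, so we have a Gröbner basis.

G = {v^{3} + v^{2} + v + 1, u^{2} + u + v + 1, uv + v^{2} + u + v}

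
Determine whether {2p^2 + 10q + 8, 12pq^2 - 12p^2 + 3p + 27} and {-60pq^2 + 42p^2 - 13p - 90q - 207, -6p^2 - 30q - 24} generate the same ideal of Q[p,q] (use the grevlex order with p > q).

Equality of ideals is decidable: compute both reduced Gröbner bases (unique for the ordering) and check whether they agree.
Buchberger on the first generating set:
f_1 = 2p^2 + 10q + 8, LT = p^2.
f_2 = 12pq^2 - 12p^2 + 3p + 27, LT = pq^2.

S(f_1,f_2): lcm = p^2q^2. S = p^3 + 5q^3 - 1/4p^2 + 4q^2 - 9/4p.
  reduce S modulo (f_1, f_2):
  remainder 5q^3 - 5pq + 4q^2 - 25/4p + 5/4q + 1 ≠ 0; add g_3 = 5q^3 - 5pq + 4q^2 - 25/4p + 5/4q + 1 to the basis.

The other S-polynomials (S(f_1,g_3), S(f_2,g_3)) all reduce to 0 modulo the current basis, so we have a Gröbner basis.
Inter-reduce: drop elements whose leading term is divisible by another's, tail-reduce, and make monic.
Reduced Gröbner basis: {pq^2 + 1/4p + 5q + 25/4, q^3 - pq + 4/5q^2 - 5/4p + 1/4q + 1/5, p^2 + 5q + 4}.

Buchberger on the second generating set:
h_1 = -60pq^2 + 42p^2 - 13p - 90q - 207, LT = pq^2.
h_2 = -6p^2 - 30q - 24, LT = p^2.

S(h_1,h_2): lcm = p^2q^2. S = -7/10p^3 - 5q^3 + 13/60p^2 + 3/2pq - 4q^2 + 69/20p.
  reduce S modulo (h_1, h_2):
  remainder -5q^3 + 5pq - 4q^2 + 25/4p - 13/12q - 13/15 ≠ 0; add k_3 = -5q^3 + 5pq - 4q^2 + 25/4p - 13/12q - 13/15 to the basis.

The other S-polynomials (S(h_1,k_3), S(h_2,k_3)) all reduce to 0 modulo the current basis, so we have a Gröbner basis.
Inter-reduce: drop elements whose leading term is divisible by another's, tail-reduce, and make monic.
Reduced Gröbner basis: {pq^2 + 13/60p + 5q + 25/4, q^3 - pq + 4/5q^2 - 5/4p + 13/60q + 13/75, p^2 + 5q + 4}.

The bases are distinct; the ideals are different.
The same test decides containment: I ⊆ J iff every generator of I reduces to 0 modulo a Gröbner basis of J.

No, the ideals differ.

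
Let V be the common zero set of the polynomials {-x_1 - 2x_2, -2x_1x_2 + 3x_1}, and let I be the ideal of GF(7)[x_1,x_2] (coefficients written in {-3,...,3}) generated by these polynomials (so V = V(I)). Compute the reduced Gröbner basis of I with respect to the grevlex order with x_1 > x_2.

G = {x_2^2 + 2x_2, x_1 + 2x_2}

f_1 = -x_1 - 2x_2, LT = x_1.
f_2 = -2x_1x_2 + 3x_1, LT = x_1x_2.

S(f_1,f_2): lcm = x_1x_2. S = 2x_2^2 - 2x_1.
  leading term x_2^2: no divisor's leading term divides it; move 2x_2^2 to the remainder.
  leading term x_1: subtract (2)·f_1 from -2x_1 → -3x_2
  leading term x_2: no divisor's leading term divides it; move -3x_2 to the remainder.
  remainder 2x_2^2 - 3x_2 ≠ 0; add g_3 = 2x_2^2 - 3x_2 to the basis.

S(f_1,g_3): leading monomials are coprime, so the S-polynomial reduces to 0 (Buchberger's first criterion).
S(f_2,g_3): lcm = x_1x_2^2. S = 0.
  remainder 0.

Every S-polynomial of the final basis reduces to 0, so we have a Gröbner basis.
Inter-reduce: drop elements whose leading term is divisible by another's, tail-reduce, and make monic.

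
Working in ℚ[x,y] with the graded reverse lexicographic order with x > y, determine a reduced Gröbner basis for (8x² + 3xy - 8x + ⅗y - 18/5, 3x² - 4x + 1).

The reduced Gröbner basis is the canonical form of the ideal for this ordering.

f_1 = 8x² + 3xy - 8x + ⅗y - 18/5, LT = x².
f_2 = 3x² - 4x + 1, LT = x².

S(f_1,f_2): lcm = x². S = ⅜xy + ⅓x + 3/40y - 47/60.
  leading term xy: no divisor's leading term divides it; move ⅜xy to the remainder.
  leading term x: no divisor's leading term divides it; move ⅓x to the remainder.
  leading term y: no divisor's leading term divides it; move 3/40y to the remainder.
  leading term 1: no divisor's leading term divides it; move -47/60 to the remainder.
  remainder ⅜xy + ⅓x + 3/40y - 47/60 ≠ 0; add g_3 = ⅜xy + ⅓x + 3/40y - 47/60 to the basis.

S(f_1,g_3): lcm = x²y. S = ⅜xy² - 8/9x² - 6/5xy + 3/40y² + 94/45x - 9/20y.
  leading term xy²: subtract (y)·g_3 from ⅜xy² - 8/9x² - 6/5xy + 3/40y² + 94/45x - 9/20y → -8/9x² - 23/15xy + 94/45x + ⅓y
  leading term x²: subtract (-1/9)·f_1 from -8/9x² - 23/15xy + 94/45x + ⅓y → -6/5xy + 6/5x + ⅖y - ⅖
  leading term xy: subtract (-16/5)·g_3 from -6/5xy + 6/5x + ⅖y - ⅖ → 34/15x + 16/25y - 218/75
  leading term x: no divisor's leading term divides it; move 34/15x to the remainder.
  leading term y: no divisor's leading term divides it; move 16/25y to the remainder.
  leading term 1: no divisor's leading term divides it; move -218/75 to the remainder.
  remainder 34/15x + 16/25y - 218/75 ≠ 0; add g_4 = 34/15x + 16/25y - 218/75 to the basis.

S(g_3,g_4): lcm = xy. S = -24/85y² + 8/9x + 126/85y - 94/45.
  leading term y²: no divisor's leading term divides it; move -24/85y² to the remainder.
  leading term x: subtract (20/51)·g_4 from 8/9x + 126/85y - 94/45 → 314/255y - 242/255
  leading term y: no divisor's leading term divides it; move 314/255y to the remainder.
  leading term 1: no divisor's leading term divides it; move -242/255 to the remainder.
  remainder -24/85y² + 314/255y - 242/255 ≠ 0; add g_5 = -24/85y² + 314/255y - 242/255 to the basis.

The other S-polynomials (S(f_2,g_3), S(f_1,g_4), S(f_2,g_4), S(f_1,g_5), S(f_2,g_5), S(g_3,g_5), S(g_4,g_5)) all reduce to 0 modulo the current basis, so we have a Gröbner basis.
Inter-reduce: drop elements whose leading term is divisible by another's, tail-reduce, and make monic.

G = {y² - 157/36y + 121/36, x + 24/85y - 109/85}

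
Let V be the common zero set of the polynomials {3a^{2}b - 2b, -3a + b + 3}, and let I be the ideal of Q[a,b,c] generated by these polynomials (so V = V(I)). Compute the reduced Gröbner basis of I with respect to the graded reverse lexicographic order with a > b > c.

G = {b^{3} + 6b^{2} + 3b, a - \tfrac{1}{3}b - 1}

f_1 = 3a^{2}b - 2b, LT = a^{2}b.
f_2 = -3a + b + 3, LT = a.

S(f_1,f_2): lcm = a^{2}b. S = \tfrac{1}{3}ab^{2} + ab - \tfrac{2}{3}b.
  reduce S modulo (f_1, f_2):
  remainder \tfrac{1}{9}b^{3} + \tfrac{2}{3}b^{2} + \tfrac{1}{3}b ≠ 0; add g_3 = \tfrac{1}{9}b^{3} + \tfrac{2}{3}b^{2} + \tfrac{1}{3}b to the basis.

The other S-polynomials (S(f_1,g_3), S(f_2,g_3)) all reduce to 0 modulo the current basis, so we have a Gröbner basis.
Inter-reduce: drop elements whose leading term is divisible by another's, tail-reduce, and make monic.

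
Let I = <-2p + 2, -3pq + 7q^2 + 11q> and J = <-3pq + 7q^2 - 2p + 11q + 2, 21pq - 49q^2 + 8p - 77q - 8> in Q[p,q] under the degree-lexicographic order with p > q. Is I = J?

Yes, the ideals are equal.

Two ideals are equal iff their reduced Gröbner bases coincide (the reduced basis is unique for a fixed ordering).
Buchberger on the first generating set:
f_1 = -2p + 2, LT = p.
f_2 = -3pq + 7q^2 + 11q, LT = pq.

S(f_1,f_2): lcm = pq. S = 7/3q^2 + 8/3q.
  leading term q^2: no divisor's leading term divides it; move 7/3q^2 to the remainder.
  leading term q: no divisor's leading term divides it; move 8/3q to the remainder.
  remainder 7/3q^2 + 8/3q ≠ 0; add g_3 = 7/3q^2 + 8/3q to the basis.

S(f_1,g_3): leading monomials are coprime, so the S-polynomial reduces to 0 (Buchberger's first criterion).
S(f_2,g_3): lcm = pq^2. S = -7/3q^3 - 8/7pq - 11/3q^2.
  leading term q^3: subtract (-q)·g_3 from -7/3q^3 - 8/7pq - 11/3q^2 → -8/7pq - q^2
  leading term pq: subtract (4/7q)·f_1 from -8/7pq - q^2 → -q^2 - 8/7q
  leading term q^2: subtract (-3/7)·g_3 from -q^2 - 8/7q → 0
  remainder 0.

Every S-polynomial of the final basis reduces to 0, so we have a Gröbner basis.
Inter-reduce: drop elements whose leading term is divisible by another's, tail-reduce, and make monic.
Reduced Gröbner basis: {q^2 + 8/7q, p - 1}.

Buchberger on the second generating set:
h_1 = -3pq + 7q^2 - 2p + 11q + 2, LT = pq.
h_2 = 21pq - 49q^2 + 8p - 77q - 8, LT = pq.

S(h_1,h_2): lcm = pq. S = 2/7p - 2/7.
  leading term p: no divisor's leading term divides it; move 2/7p to the remainder.
  leading term 1: no divisor's leading term divides it; move -2/7 to the remainder.
  remainder 2/7p - 2/7 ≠ 0; add k_3 = 2/7p - 2/7 to the basis.

S(h_1,k_3): lcm = pq. S = -7/3q^2 + 2/3p - 8/3q - 2/3.
  leading term q^2: no divisor's leading term divides it; move -7/3q^2 to the remainder.
  leading term p: subtract (7/3)·k_3 from 2/3p - 8/3q - 2/3 → -8/3q
  leading term q: no divisor's leading term divides it; move -8/3q to the remainder.
  remainder -7/3q^2 - 8/3q ≠ 0; add k_4 = -7/3q^2 - 8/3q to the basis.

S(h_2,k_3): lcm = pq. S = -7/3q^2 + 8/21p - 8/3q - 8/21.
  leading term q^2: subtract (1)·k_4 from -7/3q^2 + 8/21p - 8/3q - 8/21 → 8/21p - 8/21
  leading term p: subtract (4/3)·k_3 from 8/21p - 8/21 → 0
  remainder 0.

S(h_1,k_4): lcm = pq^2. S = -7/3q^3 - 10/21pq - 11/3q^2 - 2/3q.
  leading term q^3: subtract (q)·k_4 from -7/3q^3 - 10/21pq - 11/3q^2 - 2/3q → -10/21pq - q^2 - 2/3q
  leading term pq: subtract (10/63)·h_1 from -10/21pq - q^2 - 2/3q → -19/9q^2 + 20/63p - 152/63q - 20/63
  leading term q^2: subtract (19/21)·k_4 from -19/9q^2 + 20/63p - 152/63q - 20/63 → 20/63p - 20/63
  leading term p: subtract (10/9)·k_3 from 20/63p - 20/63 → 0
  remainder 0.

S(h_2,k_4): lcm = pq^2. S = -7/3q^3 - 16/21pq - 11/3q^2 - 8/21q.
  leading term q^3: subtract (q)·k_4 from -7/3q^3 - 16/21pq - 11/3q^2 - 8/21q → -16/21pq - q^2 - 8/21q
  leading term pq: subtract (16/63)·h_1 from -16/21pq - q^2 - 8/21q → -25/9q^2 + 32/63p - 200/63q - 32/63
  leading term q^2: subtract (25/21)·k_4 from -25/9q^2 + 32/63p - 200/63q - 32/63 → 32/63p - 32/63
  leading term p: subtract (16/9)·k_3 from 32/63p - 32/63 → 0
  remainder 0.

S(k_3,k_4): leading monomials are coprime, so the S-polynomial reduces to 0 (Buchberger's first criterion).
Every S-polynomial of the final basis reduces to 0, so we have a Gröbner basis.
Inter-reduce: drop elements whose leading term is divisible by another's, tail-reduce, and make monic.
Reduced Gröbner basis: {q^2 + 8/7q, p - 1}.

Same reduced basis, so the two generating sets span the same ideal.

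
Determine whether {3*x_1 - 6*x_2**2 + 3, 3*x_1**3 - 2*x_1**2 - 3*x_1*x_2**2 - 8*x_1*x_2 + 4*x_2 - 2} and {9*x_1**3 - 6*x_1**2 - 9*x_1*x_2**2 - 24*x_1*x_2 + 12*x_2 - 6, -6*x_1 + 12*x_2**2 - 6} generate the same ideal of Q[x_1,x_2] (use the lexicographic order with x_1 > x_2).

Yes, the ideals are equal.

Since reduced Gröbner bases are canonical representatives of ideals under a given ordering, it suffices to compute and compare them.
Buchberger on the first generating set:
f_1 = 3*x_1 - 6*x_2**2 + 3, LT = x_1.
f_2 = 3*x_1**3 - 2*x_1**2 - 3*x_1*x_2**2 - 8*x_1*x_2 + 4*x_2 - 2, LT = x_1**3.

S(f_1,f_2): lcm = x_1**3. S = -2*x_1**2*x_2**2 + 5/3*x_1**2 + x_1*x_2**2 + 8/3*x_1*x_2 - 4/3*x_2 + 2/3.
  leading term x_1**2*x_2**2: subtract (-2/3*x_1*x_2**2)·f_1 from -2*x_1**2*x_2**2 + 5/3*x_1**2 + x_1*x_2**2 + 8/3*x_1*x_2 - 4/3*x_2 + 2/3 → 5/3*x_1**2 - 4*x_1*x_2**4 + 3*x_1*x_2**2 + 8/3*x_1*x_2 - 4/3*x_2 + 2/3
  leading term x_1**2: subtract (5/9*x_1)·f_1 from 5/3*x_1**2 - 4*x_1*x_2**4 + 3*x_1*x_2**2 + 8/3*x_1*x_2 - 4/3*x_2 + 2/3 → -4*x_1*x_2**4 + 19/3*x_1*x_2**2 + 8/3*x_1*x_2 - 5/3*x_1 - 4/3*x_2 + 2/3
  leading term x_1*x_2**4: subtract (-4/3*x_2**4)·f_1 from -4*x_1*x_2**4 + 19/3*x_1*x_2**2 + 8/3*x_1*x_2 - 5/3*x_1 - 4/3*x_2 + 2/3 → 19/3*x_1*x_2**2 + 8/3*x_1*x_2 - 5/3*x_1 - 8*x_2**6 + 4*x_2**4 - 4/3*x_2 + 2/3
  leading term x_1*x_2**2: subtract (19/9*x_2**2)·f_1 from 19/3*x_1*x_2**2 + 8/3*x_1*x_2 - 5/3*x_1 - 8*x_2**6 + 4*x_2**4 - 4/3*x_2 + 2/3 → 8/3*x_1*x_2 - 5/3*x_1 - 8*x_2**6 + 50/3*x_2**4 - 19/3*x_2**2 - 4/3*x_2 + 2/3
  leading term x_1*x_2: subtract (8/9*x_2)·f_1 from 8/3*x_1*x_2 - 5/3*x_1 - 8*x_2**6 + 50/3*x_2**4 - 19/3*x_2**2 - 4/3*x_2 + 2/3 → -5/3*x_1 - 8*x_2**6 + 50/3*x_2**4 + 16/3*x_2**3 - 19/3*x_2**2 - 4*x_2 + 2/3
  leading term x_1: subtract (-5/9)·f_1 from -5/3*x_1 - 8*x_2**6 + 50/3*x_2**4 + 16/3*x_2**3 - 19/3*x_2**2 - 4*x_2 + 2/3 → -8*x_2**6 + 50/3*x_2**4 + 16/3*x_2**3 - 29/3*x_2**2 - 4*x_2 + 7/3
  leading term x_2**6: no divisor's leading term divides it; move -8*x_2**6 to the remainder.
  leading term x_2**4: no divisor's leading term divides it; move 50/3*x_2**4 to the remainder.
  leading term x_2**3: no divisor's leading term divides it; move 16/3*x_2**3 to the remainder.
  leading term x_2**2: no divisor's leading term divides it; move -29/3*x_2**2 to the remainder.
  leading term x_2: no divisor's leading term divides it; move -4*x_2 to the remainder.
  leading term 1: no divisor's leading term divides it; move 7/3 to the remainder.
  remainder -8*x_2**6 + 50/3*x_2**4 + 16/3*x_2**3 - 29/3*x_2**2 - 4*x_2 + 7/3 ≠ 0; add g_3 = -8*x_2**6 + 50/3*x_2**4 + 16/3*x_2**3 - 29/3*x_2**2 - 4*x_2 + 7/3 to the basis.

S(f_1,g_3): leading monomials are coprime, so the S-polynomial reduces to 0 (Buchberger's first criterion).
S(f_2,g_3): leading monomials are coprime, so the S-polynomial reduces to 0 (Buchberger's first criterion).
Every S-polynomial of the final basis reduces to 0, so we have a Gröbner basis.
Inter-reduce: drop elements whose leading term is divisible by another's, tail-reduce, and make monic.
Reduced Gröbner basis: {x_1 - 2*x_2**2 + 1, x_2**6 - 25/12*x_2**4 - 2/3*x_2**3 + 29/24*x_2**2 + 1/2*x_2 - 7/24}.

Buchberger on the second generating set:
h_1 = 9*x_1**3 - 6*x_1**2 - 9*x_1*x_2**2 - 24*x_1*x_2 + 12*x_2 - 6, LT = x_1**3.
h_2 = -6*x_1 + 12*x_2**2 - 6, LT = x_1.

S(h_1,h_2): lcm = x_1**3. S = 2*x_1**2*x_2**2 - 5/3*x_1**2 - x_1*x_2**2 - 8/3*x_1*x_2 + 4/3*x_2 - 2/3.
  leading term x_1**2*x_2**2: subtract (-1/3*x_1*x_2**2)·h_2 from 2*x_1**2*x_2**2 - 5/3*x_1**2 - x_1*x_2**2 - 8/3*x_1*x_2 + 4/3*x_2 - 2/3 → -5/3*x_1**2 + 4*x_1*x_2**4 - 3*x_1*x_2**2 - 8/3*x_1*x_2 + 4/3*x_2 - 2/3
  leading term x_1**2: subtract (5/18*x_1)·h_2 from -5/3*x_1**2 + 4*x_1*x_2**4 - 3*x_1*x_2**2 - 8/3*x_1*x_2 + 4/3*x_2 - 2/3 → 4*x_1*x_2**4 - 19/3*x_1*x_2**2 - 8/3*x_1*x_2 + 5/3*x_1 + 4/3*x_2 - 2/3
  leading term x_1*x_2**4: subtract (-2/3*x_2**4)·h_2 from 4*x_1*x_2**4 - 19/3*x_1*x_2**2 - 8/3*x_1*x_2 + 5/3*x_1 + 4/3*x_2 - 2/3 → -19/3*x_1*x_2**2 - 8/3*x_1*x_2 + 5/3*x_1 + 8*x_2**6 - 4*x_2**4 + 4/3*x_2 - 2/3
  leading term x_1*x_2**2: subtract (19/18*x_2**2)·h_2 from -19/3*x_1*x_2**2 - 8/3*x_1*x_2 + 5/3*x_1 + 8*x_2**6 - 4*x_2**4 + 4/3*x_2 - 2/3 → -8/3*x_1*x_2 + 5/3*x_1 + 8*x_2**6 - 50/3*x_2**4 + 19/3*x_2**2 + 4/3*x_2 - 2/3
  leading term x_1*x_2: subtract (4/9*x_2)·h_2 from -8/3*x_1*x_2 + 5/3*x_1 + 8*x_2**6 - 50/3*x_2**4 + 19/3*x_2**2 + 4/3*x_2 - 2/3 → 5/3*x_1 + 8*x_2**6 - 50/3*x_2**4 - 16/3*x_2**3 + 19/3*x_2**2 + 4*x_2 - 2/3
  leading term x_1: subtract (-5/18)·h_2 from 5/3*x_1 + 8*x_2**6 - 50/3*x_2**4 - 16/3*x_2**3 + 19/3*x_2**2 + 4*x_2 - 2/3 → 8*x_2**6 - 50/3*x_2**4 - 16/3*x_2**3 + 29/3*x_2**2 + 4*x_2 - 7/3
  leading term x_2**6: no divisor's leading term divides it; move 8*x_2**6 to the remainder.
  leading term x_2**4: no divisor's leading term divides it; move -50/3*x_2**4 to the remainder.
  leading term x_2**3: no divisor's leading term divides it; move -16/3*x_2**3 to the remainder.
  leading term x_2**2: no divisor's leading term divides it; move 29/3*x_2**2 to the remainder.
  leading term x_2: no divisor's leading term divides it; move 4*x_2 to the remainder.
  leading term 1: no divisor's leading term divides it; move -7/3 to the remainder.
  remainder 8*x_2**6 - 50/3*x_2**4 - 16/3*x_2**3 + 29/3*x_2**2 + 4*x_2 - 7/3 ≠ 0; add k_3 = 8*x_2**6 - 50/3*x_2**4 - 16/3*x_2**3 + 29/3*x_2**2 + 4*x_2 - 7/3 to the basis.

S(h_1,k_3): leading monomials are coprime, so the S-polynomial reduces to 0 (Buchberger's first criterion).
S(h_2,k_3): leading monomials are coprime, so the S-polynomial reduces to 0 (Buchberger's first criterion).
Every S-polynomial of the final basis reduces to 0, so we have a Gröbner basis.
Inter-reduce: drop elements whose leading term is divisible by another's, tail-reduce, and make monic.
Reduced Gröbner basis: {x_1 - 2*x_2**2 + 1, x_2**6 - 25/12*x_2**4 - 2/3*x_2**3 + 29/24*x_2**2 + 1/2*x_2 - 7/24}.

These coincide, so the ideals are equal.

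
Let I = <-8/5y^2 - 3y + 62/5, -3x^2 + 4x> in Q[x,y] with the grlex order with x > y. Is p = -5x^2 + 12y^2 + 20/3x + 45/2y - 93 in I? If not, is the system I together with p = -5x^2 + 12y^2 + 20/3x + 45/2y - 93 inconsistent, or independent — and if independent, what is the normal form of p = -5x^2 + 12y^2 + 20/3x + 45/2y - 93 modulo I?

First compute the reduced Gröbner basis of I by Buchberger's algorithm.
f_1 = -8/5y^2 - 3y + 62/5, LT = y^2.
f_2 = -3x^2 + 4x, LT = x^2.

The S-polynomials (S(f_1,f_2)) all reduce to 0 modulo the current basis, so we have a Gröbner basis.
Inter-reduce: drop elements whose leading term is divisible by another's, tail-reduce, and make monic.
Reduced Gröbner basis: {x^2 - 4/3x, y^2 + 15/8y - 31/4}.
Label its elements g_1 = x^2 - 4/3x, g_2 = y^2 + 15/8y - 31/4.

Reduce p = -5x^2 + 12y^2 + 20/3x + 45/2y - 93 modulo G:
  leading term x^2: subtract (-5)·g_1 from -5x^2 + 12y^2 + 20/3x + 45/2y - 93 → 12y^2 + 45/2y - 93
  leading term y^2: subtract (12)·g_2 from 12y^2 + 45/2y - 93 → 0
  normal form = 0.
Since the normal form is 0, p ∈ I.

-5x^2 + 12y^2 + 20/3x + 45/2y - 93 lies in I (it reduces to 0).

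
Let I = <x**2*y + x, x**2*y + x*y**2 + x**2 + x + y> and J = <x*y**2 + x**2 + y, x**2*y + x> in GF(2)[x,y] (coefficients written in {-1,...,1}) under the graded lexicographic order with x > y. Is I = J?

Yes, the ideals are equal.

Since reduced Gröbner bases are canonical representatives of ideals under a given ordering, it suffices to compute and compare them.
Buchberger on the first generating set:
f_1 = x**2*y + x, LT = x**2*y.
f_2 = x**2*y + x*y**2 + x**2 + x + y, LT = x**2*y.

S(f_1,f_2): lcm = x**2*y. S = x*y**2 + x**2 + y.
  leading term x*y**2: no divisor's leading term divides it; move x*y**2 to the remainder.
  leading term x**2: no divisor's leading term divides it; move x**2 to the remainder.
  leading term y: no divisor's leading term divides it; move y to the remainder.
  remainder x*y**2 + x**2 + y ≠ 0; add g_3 = x*y**2 + x**2 + y to the basis.

S(f_1,g_3): lcm = x**2*y**2. S = x**3.
  leading term x**3: no divisor's leading term divides it; move x**3 to the remainder.
  remainder x**3 ≠ 0; add g_4 = x**3 to the basis.

S(f_2,g_3): lcm = x**2*y**2. S = x*y**3 + x**3 + x**2*y + y**2.
  leading term x*y**3: subtract (y)·g_3 from x*y**3 + x**3 + x**2*y + y**2 → x**3
  leading term x**3: subtract (1)·g_4 from x**3 → 0
  remainder 0.

S(f_1,g_4): lcm = x**3*y. S = x**2.
  leading term x**2: no divisor's leading term divides it; move x**2 to the remainder.
  remainder x**2 ≠ 0; add g_5 = x**2 to the basis.

S(f_2,g_4): lcm = x**3*y. S = x**2*y**2 + x**3 + x**2 + x*y.
  leading term x**2*y**2: subtract (y)·f_1 from x**2*y**2 + x**3 + x**2 + x*y → x**3 + x**2
  leading term x**3: subtract (1)·g_4 from x**3 + x**2 → x**2
  leading term x**2: subtract (1)·g_5 from x**2 → 0
  remainder 0.

S(g_3,g_4): lcm = x**3*y**2. S = x**4 + x**2*y.
  leading term x**4: subtract (x)·g_4 from x**4 + x**2*y → x**2*y
  leading term x**2*y: subtract (1)·f_1 from x**2*y → x
  leading term x: no divisor's leading term divides it; move x to the remainder.
  remainder x ≠ 0; add g_6 = x to the basis.

S(f_1,g_5): lcm = x**2*y. S = x.
  leading term x: subtract (1)·g_6 from x → 0
  remainder 0.

S(f_2,g_5): lcm = x**2*y. S = x*y**2 + x**2 + x + y.
  leading term x*y**2: subtract (1)·g_3 from x*y**2 + x**2 + x + y → x
  leading term x: subtract (1)·g_6 from x → 0
  remainder 0.

S(g_3,g_5): lcm = x**2*y**2. S = x**3 + x*y.
  leading term x**3: subtract (1)·g_4 from x**3 + x*y → x*y
  leading term x*y: subtract (y)·g_6 from x*y → 0
  remainder 0.

S(g_4,g_5): lcm = x**3. S = 0.
  remainder 0.

S(f_1,g_6): lcm = x**2*y. S = x.
  leading term x: subtract (1)·g_6 from x → 0
  remainder 0.

S(f_2,g_6): lcm = x**2*y. S = x*y**2 + x**2 + x + y.
  leading term x*y**2: subtract (1)·g_3 from x*y**2 + x**2 + x + y → x
  leading term x: subtract (1)·g_6 from x → 0
  remainder 0.

S(g_3,g_6): lcm = x*y**2. S = x**2 + y.
  leading term x**2: subtract (1)·g_5 from x**2 + y → y
  leading term y: no divisor's leading term divides it; move y to the remainder.
  remainder y ≠ 0; add g_7 = y to the basis.

S(g_4,g_6): lcm = x**3. S = 0.
  remainder 0.

S(g_5,g_6): lcm = x**2. S = 0.
  remainder 0.

S(f_1,g_7): lcm = x**2*y. S = x.
  leading term x: subtract (1)·g_6 from x → 0
  remainder 0.

S(f_2,g_7): lcm = x**2*y. S = x*y**2 + x**2 + x + y.
  leading term x*y**2: subtract (1)·g_3 from x*y**2 + x**2 + x + y → x
  leading term x: subtract (1)·g_6 from x → 0
  remainder 0.

S(g_3,g_7): lcm = x*y**2. S = x**2 + y.
  leading term x**2: subtract (1)·g_5 from x**2 + y → y
  leading term y: subtract (1)·g_7 from y → 0
  remainder 0.

S(g_4,g_7): leading monomials are coprime, so the S-polynomial reduces to 0 (Buchberger's first criterion).
S(g_5,g_7): leading monomials are coprime, so the S-polynomial reduces to 0 (Buchberger's first criterion).
S(g_6,g_7): leading monomials are coprime, so the S-polynomial reduces to 0 (Buchberger's first criterion).
Every S-polynomial of the final basis reduces to 0, so we have a Gröbner basis.
Inter-reduce: drop elements whose leading term is divisible by another's, tail-reduce, and make monic.
Reduced Gröbner basis: {x, y}.

Buchberger on the second generating set:
h_1 = x*y**2 + x**2 + y, LT = x*y**2.
h_2 = x**2*y + x, LT = x**2*y.

S(h_1,h_2): lcm = x**2*y**2. S = x**3.
  leading term x**3: no divisor's leading term divides it; move x**3 to the remainder.
  remainder x**3 ≠ 0; add k_3 = x**3 to the basis.

S(h_1,k_3): lcm = x**3*y**2. S = x**4 + x**2*y.
  leading term x**4: subtract (x)·k_3 from x**4 + x**2*y → x**2*y
  leading term x**2*y: subtract (1)·h_2 from x**2*y → x
  leading term x: no divisor's leading term divides it; move x to the remainder.
  remainder x ≠ 0; add k_4 = x to the basis.

S(h_2,k_3): lcm = x**3*y. S = x**2.
  leading term x**2: subtract (x)·k_4 from x**2 → 0
  remainder 0.

S(h_1,k_4): lcm = x*y**2. S = x**2 + y.
  leading term x**2: subtract (x)·k_4 from x**2 + y → y
  leading term y: no divisor's leading term divides it; move y to the remainder.
  remainder y ≠ 0; add k_5 = y to the basis.

S(h_2,k_4): lcm = x**2*y. S = x.
  leading term x: subtract (1)·k_4 from x → 0
  remainder 0.

S(k_3,k_4): lcm = x**3. S = 0.
  remainder 0.

S(h_1,k_5): lcm = x*y**2. S = x**2 + y.
  leading term x**2: subtract (x)·k_4 from x**2 + y → y
  leading term y: subtract (1)·k_5 from y → 0
  remainder 0.

S(h_2,k_5): lcm = x**2*y. S = x.
  leading term x: subtract (1)·k_4 from x → 0
  remainder 0.

S(k_3,k_5): leading monomials are coprime, so the S-polynomial reduces to 0 (Buchberger's first criterion).
S(k_4,k_5): leading monomials are coprime, so the S-polynomial reduces to 0 (Buchberger's first criterion).
Every S-polynomial of the final basis reduces to 0, so we have a Gröbner basis.
Inter-reduce: drop elements whose leading term is divisible by another's, tail-reduce, and make monic.
Reduced Gröbner basis: {x, y}.

Same reduced basis, so the two generating sets span the same ideal.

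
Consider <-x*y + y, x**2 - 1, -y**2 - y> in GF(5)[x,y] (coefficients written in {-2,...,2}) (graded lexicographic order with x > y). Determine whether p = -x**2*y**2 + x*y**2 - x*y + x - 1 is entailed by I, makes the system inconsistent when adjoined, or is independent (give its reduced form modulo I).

-x**2*y**2 + x*y**2 - x*y + x - 1 is independent of I; its normal form modulo I is x - y - 1.

First compute the reduced Gröbner basis of I by Buchberger's algorithm.
f_1 = -x*y + y, LT = x*y.
f_2 = x**2 - 1, LT = x**2.
f_3 = -y**2 - y, LT = y**2.

S(f_1,f_2): lcm = x**2*y. S = -x*y + y.
  leading term x*y: subtract (1)·f_1 from -x*y + y → 0
  remainder 0.

S(f_1,f_3): lcm = x*y**2. S = -x*y - y**2.
  leading term x*y: subtract (1)·f_1 from -x*y - y**2 → -y**2 - y
  leading term y**2: subtract (1)·f_3 from -y**2 - y → 0
  remainder 0.

S(f_2,f_3): leading monomials are coprime, so the S-polynomial reduces to 0 (Buchberger's first criterion).
Every S-polynomial of the final basis reduces to 0, so we have a Gröbner basis.
Inter-reduce: drop elements whose leading term is divisible by another's, tail-reduce, and make monic.
Reduced Gröbner basis: {x**2 - 1, x*y - y, y**2 + y}.
Label its elements g_1 = x**2 - 1, g_2 = x*y - y, g_3 = y**2 + y.

Reduce p = -x**2*y**2 + x*y**2 - x*y + x - 1 modulo G:
  leading term x**2*y**2: subtract (-y**2)·g_1 from -x**2*y**2 + x*y**2 - x*y + x - 1 → x*y**2 - x*y - y**2 + x - 1
  leading term x*y**2: subtract (y)·g_2 from x*y**2 - x*y - y**2 + x - 1 → -x*y + x - 1
  leading term x*y: subtract (-1)·g_2 from -x*y + x - 1 → x - y - 1
  leading term x: no divisor's leading term divides it; move x to the remainder.
  leading term y: no divisor's leading term divides it; move -y to the remainder.
  leading term 1: no divisor's leading term divides it; move -1 to the remainder.
  normal form = x - y - 1.
The normal form is nonzero, so p ∉ I. Since p minus its normal form lies in I, I + (p) = I + (r) where r = x - y - 1; decide whether this ideal is the whole ring.
Run Buchberger on G together with r (pairs among the g_i already reduce to 0 since G is a Gröbner basis):
g_1 = x**2 - 1, LT = x**2.
g_2 = x*y - y, LT = x*y.
g_3 = y**2 + y, LT = y**2.
r = x - y - 1, LT = x.

S(g_1,g_2): lcm = x**2*y. S = x*y - y.
  leading term x*y: subtract (1)·g_2 from x*y - y → 0
  remainder 0.

S(g_1,g_3): leading monomials are coprime, so the S-polynomial reduces to 0 (Buchberger's first criterion).
S(g_1,r): lcm = x**2. S = x*y + x - 1.
  leading term x*y: subtract (1)·g_2 from x*y + x - 1 → x + y - 1
  leading term x: subtract (1)·r from x + y - 1 → 2*y
  leading term y: no divisor's leading term divides it; move 2*y to the remainder.
  remainder 2*y ≠ 0; add m_5 = 2*y to the basis.

S(g_2,g_3): lcm = x*y**2. S = -x*y - y**2.
  leading term x*y: subtract (-1)·g_2 from -x*y - y**2 → -y**2 - y
  leading term y**2: subtract (-1)·g_3 from -y**2 - y → 0
  remainder 0.

S(g_2,r): lcm = x*y. S = y**2.
  leading term y**2: subtract (1)·g_3 from y**2 → -y
  leading term y: subtract (2)·m_5 from -y → 0
  remainder 0.

S(g_3,r): leading monomials are coprime, so the S-polynomial reduces to 0 (Buchberger's first criterion).
S(g_1,m_5): leading monomials are coprime, so the S-polynomial reduces to 0 (Buchberger's first criterion).
S(g_2,m_5): lcm = x*y. S = -y.
  leading term y: subtract (2)·m_5 from -y → 0
  remainder 0.

S(g_3,m_5): lcm = y**2. S = y.
  leading term y: subtract (-2)·m_5 from y → 0
  remainder 0.

S(r,m_5): leading monomials are coprime, so the S-polynomial reduces to 0 (Buchberger's first criterion).
Every S-polynomial of the final basis reduces to 0, so we have a Gröbner basis.
Inter-reduce: drop elements whose leading term is divisible by another's, tail-reduce, and make monic.
Reduced Gröbner basis: {x - 1, y}.
The reduced Gröbner basis of I + (p) is {x - 1, y} ≠ {1}, a proper ideal, so the enlarged system stays consistent: p is independent of I, with normal form x - y - 1.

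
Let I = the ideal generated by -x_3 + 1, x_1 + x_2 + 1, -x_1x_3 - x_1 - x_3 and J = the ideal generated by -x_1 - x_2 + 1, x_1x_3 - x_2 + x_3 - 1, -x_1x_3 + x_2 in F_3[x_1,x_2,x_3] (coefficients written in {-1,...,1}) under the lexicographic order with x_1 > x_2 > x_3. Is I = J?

Two ideals are equal iff their reduced Gröbner bases coincide (the reduced basis is unique for a fixed ordering).
Buchberger on the first generating set:
f_1 = -x_3 + 1, LT = x_3.
f_2 = x_1 + x_2 + 1, LT = x_1.
f_3 = -x_1x_3 - x_1 - x_3, LT = x_1x_3.

S(f_1,f_2): leading monomials are coprime, so the S-polynomial reduces to 0 (Buchberger's first criterion).
S(f_1,f_3): lcm = x_1x_3. S = x_1 - x_3.
  leading term x_1: subtract (1)·f_2 from x_1 - x_3 → -x_2 - x_3 - 1
  leading term x_2: no divisor's leading term divides it; move -x_2 to the remainder.
  leading term x_3: subtract (1)·f_1 from -x_3 - 1 → 1
  leading term 1: no divisor's leading term divides it; move 1 to the remainder.
  remainder -x_2 + 1 ≠ 0; add g_4 = -x_2 + 1 to the basis.

S(f_2,f_3): lcm = x_1x_3. S = -x_1 + x_2x_3.
  leading term x_1: subtract (-1)·f_2 from -x_1 + x_2x_3 → x_2x_3 + x_2 + 1
  leading term x_2x_3: subtract (-x_2)·f_1 from x_2x_3 + x_2 + 1 → -x_2 + 1
  leading term x_2: subtract (1)·g_4 from -x_2 + 1 → 0
  remainder 0.

S(f_1,g_4): leading monomials are coprime, so the S-polynomial reduces to 0 (Buchberger's first criterion).
S(f_2,g_4): leading monomials are coprime, so the S-polynomial reduces to 0 (Buchberger's first criterion).
S(f_3,g_4): leading monomials are coprime, so the S-polynomial reduces to 0 (Buchberger's first criterion).
Every S-polynomial of the final basis reduces to 0, so we have a Gröbner basis.
Inter-reduce: drop elements whose leading term is divisible by another's, tail-reduce, and make monic.
Reduced Gröbner basis: {x_1 - 1, x_2 - 1, x_3 - 1}.

Buchberger on the second generating set:
h_1 = -x_1 - x_2 + 1, LT = x_1.
h_2 = x_1x_3 - x_2 + x_3 - 1, LT = x_1x_3.
h_3 = -x_1x_3 + x_2, LT = x_1x_3.

S(h_1,h_2): lcm = x_1x_3. S = x_2x_3 + x_2 + x_3 + 1.
  leading term x_2x_3: no divisor's leading term divides it; move x_2x_3 to the remainder.
  leading term x_2: no divisor's leading term divides it; move x_2 to the remainder.
  leading term x_3: no divisor's leading term divides it; move x_3 to the remainder.
  leading term 1: no divisor's leading term divides it; move 1 to the remainder.
  remainder x_2x_3 + x_2 + x_3 + 1 ≠ 0; add k_4 = x_2x_3 + x_2 + x_3 + 1 to the basis.

S(h_1,h_3): lcm = x_1x_3. S = x_2x_3 + x_2 - x_3.
  leading term x_2x_3: subtract (1)·k_4 from x_2x_3 + x_2 - x_3 → x_3 - 1
  leading term x_3: no divisor's leading term divides it; move x_3 to the remainder.
  leading term 1: no divisor's leading term divides it; move -1 to the remainder.
  remainder x_3 - 1 ≠ 0; add k_5 = x_3 - 1 to the basis.

S(h_2,h_3): lcm = x_1x_3. S = x_3 - 1.
  leading term x_3: subtract (1)·k_5 from x_3 - 1 → 0
  remainder 0.

S(h_1,k_4): leading monomials are coprime, so the S-polynomial reduces to 0 (Buchberger's first criterion).
S(h_2,k_4): lcm = x_1x_2x_3. S = -x_1x_2 - x_1x_3 - x_1 - x_2^2 + x_2x_3 - x_2.
  leading term x_1x_2: subtract (x_2)·h_1 from -x_1x_2 - x_1x_3 - x_1 - x_2^2 + x_2x_3 - x_2 → -x_1x_3 - x_1 + x_2x_3 + x_2
  leading term x_1x_3: subtract (x_3)·h_1 from -x_1x_3 - x_1 + x_2x_3 + x_2 → -x_1 - x_2x_3 + x_2 - x_3
  leading term x_1: subtract (1)·h_1 from -x_1 - x_2x_3 + x_2 - x_3 → -x_2x_3 - x_2 - x_3 - 1
  leading term x_2x_3: subtract (-1)·k_4 from -x_2x_3 - x_2 - x_3 - 1 → 0
  remainder 0.

S(h_3,k_4): lcm = x_1x_2x_3. S = -x_1x_2 - x_1x_3 - x_1 - x_2^2.
  leading term x_1x_2: subtract (x_2)·h_1 from -x_1x_2 - x_1x_3 - x_1 - x_2^2 → -x_1x_3 - x_1 - x_2
  leading term x_1x_3: subtract (x_3)·h_1 from -x_1x_3 - x_1 - x_2 → -x_1 + x_2x_3 - x_2 - x_3
  leading term x_1: subtract (1)·h_1 from -x_1 + x_2x_3 - x_2 - x_3 → x_2x_3 - x_3 - 1
  leading term x_2x_3: subtract (1)·k_4 from x_2x_3 - x_3 - 1 → -x_2 + x_3 + 1
  leading term x_2: no divisor's leading term divides it; move -x_2 to the remainder.
  leading term x_3: subtract (1)·k_5 from x_3 + 1 → -1
  leading term 1: no divisor's leading term divides it; move -1 to the remainder.
  remainder -x_2 - 1 ≠ 0; add k_6 = -x_2 - 1 to the basis.

S(h_1,k_5): leading monomials are coprime, so the S-polynomial reduces to 0 (Buchberger's first criterion).
S(h_2,k_5): lcm = x_1x_3. S = x_1 - x_2 + x_3 - 1.
  leading term x_1: subtract (-1)·h_1 from x_1 - x_2 + x_3 - 1 → x_2 + x_3
  leading term x_2: subtract (-1)·k_6 from x_2 + x_3 → x_3 - 1
  leading term x_3: subtract (1)·k_5 from x_3 - 1 → 0
  remainder 0.

S(h_3,k_5): lcm = x_1x_3. S = x_1 - x_2.
  leading term x_1: subtract (-1)·h_1 from x_1 - x_2 → x_2 + 1
  leading term x_2: subtract (-1)·k_6 from x_2 + 1 → 0
  remainder 0.

S(k_4,k_5): lcm = x_2x_3. S = -x_2 + x_3 + 1.
  leading term x_2: subtract (1)·k_6 from -x_2 + x_3 + 1 → x_3 - 1
  leading term x_3: subtract (1)·k_5 from x_3 - 1 → 0
  remainder 0.

S(h_1,k_6): leading monomials are coprime, so the S-polynomial reduces to 0 (Buchberger's first criterion).
S(h_2,k_6): leading monomials are coprime, so the S-polynomial reduces to 0 (Buchberger's first criterion).
S(h_3,k_6): leading monomials are coprime, so the S-polynomial reduces to 0 (Buchberger's first criterion).
S(k_4,k_6): lcm = x_2x_3. S = x_2 + 1.
  leading term x_2: subtract (-1)·k_6 from x_2 + 1 → 0
  remainder 0.

S(k_5,k_6): leading monomials are coprime, so the S-polynomial reduces to 0 (Buchberger's first criterion).
Every S-polynomial of the final basis reduces to 0, so we have a Gröbner basis.
Inter-reduce: drop elements whose leading term is divisible by another's, tail-reduce, and make monic.
Reduced Gröbner basis: {x_1 + 1, x_2 + 1, x_3 - 1}.

These differ, so the ideals are not equal.

No, the ideals differ.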